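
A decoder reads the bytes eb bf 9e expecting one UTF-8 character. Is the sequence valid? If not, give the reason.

Leading byte 0xEB = 11101011 → 3-byte form.
Continuation bytes 0xBF=10111111, 0x9E=10011110 all match 10xxxxxx.
Decoded value 0xBFDE is ≥ 0x800 (shortest form) and not a surrogate.

valid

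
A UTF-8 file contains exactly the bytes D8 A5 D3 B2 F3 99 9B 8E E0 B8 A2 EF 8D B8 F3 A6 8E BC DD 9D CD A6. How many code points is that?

8

Byte at offset 0: 0xD8 = 11011000 → 2-byte char (#1). Advance 2.
Byte at offset 2: 0xD3 = 11010011 → 2-byte char (#2). Advance 2.
Byte at offset 4: 0xF3 = 11110011 → 4-byte char (#3). Advance 4.
Byte at offset 8: 0xE0 = 11100000 → 3-byte char (#4). Advance 3.
Byte at offset 11: 0xEF = 11101111 → 3-byte char (#5). Advance 3.
Byte at offset 14: 0xF3 = 11110011 → 4-byte char (#6). Advance 4.
Byte at offset 18: 0xDD = 11011101 → 2-byte char (#7). Advance 2.
Byte at offset 20: 0xCD = 11001101 → 2-byte char (#8). Advance 2.
Reached end at offset 22 after 8 code points.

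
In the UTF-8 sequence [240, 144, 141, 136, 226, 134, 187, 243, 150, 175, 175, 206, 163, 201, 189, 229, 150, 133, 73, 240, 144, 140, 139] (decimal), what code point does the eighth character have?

U+1030B

Offset 0: leading byte 0xF0 = 11110000 → 4-byte char #1 = F0 90 8D 88.
Offset 4: leading byte 0xE2 = 11100010 → 3-byte char #2 = E2 86 BB.
Offset 7: leading byte 0xF3 = 11110011 → 4-byte char #3 = F3 96 AF AF.
Offset 11: leading byte 0xCE = 11001110 → 2-byte char #4 = CE A3.
Offset 13: leading byte 0xC9 = 11001001 → 2-byte char #5 = C9 BD.
Offset 15: leading byte 0xE5 = 11100101 → 3-byte char #6 = E5 96 85.
Offset 18: leading byte 0x49 = 01001001 → 1-byte char #7 = 49.
Offset 19: leading byte 0xF0 = 11110000 → 4-byte char #8 = F0 90 8C 8B.
Leading byte 0xF0 = 11110000 matches 11110xxx → 4-byte sequence.
Byte 1: 0xF0 = 11110000, payload 000 (3 bits).
Byte 2: 0x90 = 10010000 (10xxxxxx ✓), payload 010000.
Byte 3: 0x8C = 10001100 (10xxxxxx ✓), payload 001100.
Byte 4: 0x8B = 10001011 (10xxxxxx ✓), payload 001011.
Concatenate: 000010000001100001011 = 0x1030B (21 bits → U+1030B).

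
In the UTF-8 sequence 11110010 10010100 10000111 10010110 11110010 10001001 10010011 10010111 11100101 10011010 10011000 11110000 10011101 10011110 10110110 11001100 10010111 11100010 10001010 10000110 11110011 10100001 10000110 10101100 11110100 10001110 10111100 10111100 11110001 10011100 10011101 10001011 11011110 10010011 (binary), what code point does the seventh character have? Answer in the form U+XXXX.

Offset 0: leading byte 0xF2 = 11110010 → 4-byte char #1 = F2 94 87 96.
Offset 4: leading byte 0xF2 = 11110010 → 4-byte char #2 = F2 89 93 97.
Offset 8: leading byte 0xE5 = 11100101 → 3-byte char #3 = E5 9A 98.
Offset 11: leading byte 0xF0 = 11110000 → 4-byte char #4 = F0 9D 9E B6.
Offset 15: leading byte 0xCC = 11001100 → 2-byte char #5 = CC 97.
Offset 17: leading byte 0xE2 = 11100010 → 3-byte char #6 = E2 8A 86.
Offset 20: leading byte 0xF3 = 11110011 → 4-byte char #7 = F3 A1 86 AC.
Leading byte 0xF3 = 11110011 matches 11110xxx → 4-byte sequence.
Byte 1: 0xF3 = 11110011, payload 011 (3 bits).
Byte 2: 0xA1 = 10100001 (10xxxxxx ✓), payload 100001.
Byte 3: 0x86 = 10000110 (10xxxxxx ✓), payload 000110.
Byte 4: 0xAC = 10101100 (10xxxxxx ✓), payload 101100.
Concatenate: 011100001000110101100 = 0xE11AC (21 bits → U+E11AC).

U+E11AC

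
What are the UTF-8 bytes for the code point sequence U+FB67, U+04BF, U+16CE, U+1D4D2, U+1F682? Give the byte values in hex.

EF AD A7 D2 BF E1 9B 8E F0 9D 93 92 F0 9F 9A 82

U+FB67: 3-byte form → EF AD A7.
U+04BF: 2-byte form → D2 BF.
U+16CE: 3-byte form → E1 9B 8E.
U+1D4D2: 4-byte form → F0 9D 93 92.
U+1F682: 4-byte form → F0 9F 9A 82.
Concatenated (16 bytes): EF AD A7 D2 BF E1 9B 8E F0 9D 93 92 F0 9F 9A 82.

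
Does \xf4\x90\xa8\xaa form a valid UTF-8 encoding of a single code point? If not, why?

Leading byte 0xF4 = 11110100 → 4-byte form.
Payload = 0x110A2A, which exceeds U+10FFFF, the maximum Unicode code point. (Leading bytes F5–FF, or F4 followed by ≥ 0x90, are invalid.)

invalid (encodes a value above U+10FFFF)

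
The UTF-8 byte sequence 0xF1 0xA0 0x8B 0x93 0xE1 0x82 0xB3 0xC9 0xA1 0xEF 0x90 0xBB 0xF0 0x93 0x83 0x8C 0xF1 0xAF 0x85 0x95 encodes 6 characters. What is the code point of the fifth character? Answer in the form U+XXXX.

U+130CC

Offset 0: leading byte 0xF1 = 11110001 → 4-byte char #1 = F1 A0 8B 93.
Offset 4: leading byte 0xE1 = 11100001 → 3-byte char #2 = E1 82 B3.
Offset 7: leading byte 0xC9 = 11001001 → 2-byte char #3 = C9 A1.
Offset 9: leading byte 0xEF = 11101111 → 3-byte char #4 = EF 90 BB.
Offset 12: leading byte 0xF0 = 11110000 → 4-byte char #5 = F0 93 83 8C.
Leading byte 0xF0 = 11110000 matches 11110xxx → 4-byte sequence.
Byte 1: 0xF0 = 11110000, payload 000 (3 bits).
Byte 2: 0x93 = 10010011 (10xxxxxx ✓), payload 010011.
Byte 3: 0x83 = 10000011 (10xxxxxx ✓), payload 000011.
Byte 4: 0x8C = 10001100 (10xxxxxx ✓), payload 001100.
Concatenate: 000010011000011001100 = 0x130CC (21 bits → U+130CC).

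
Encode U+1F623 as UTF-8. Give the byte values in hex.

U+1F623 = 0x1F623 = 128547 decimal. In range U+10000–U+10FFFF → 4-byte form: 11110xxx 10xxxxxx 10xxxxxx 10xxxxxx.
Binary (21 bits): 000011111011000100011.
Split 3+6+6+6: 000 | 011111 | 011000 | 100011.
Byte 1: 11110000 = 0xF0.
Byte 2: 10011111 = 0x9F.
Byte 3: 10011000 = 0x98.
Byte 4: 10100011 = 0xA3.

F0 9F 98 A3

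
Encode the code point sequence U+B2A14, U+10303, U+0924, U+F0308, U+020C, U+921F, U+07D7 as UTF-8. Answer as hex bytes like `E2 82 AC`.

F2 B2 A8 94 F0 90 8C 83 E0 A4 A4 F3 B0 8C 88 C8 8C E9 88 9F DF 97

U+B2A14: 4-byte form → F2 B2 A8 94.
U+10303: 4-byte form → F0 90 8C 83.
U+0924: 3-byte form → E0 A4 A4.
U+F0308: 4-byte form → F3 B0 8C 88.
U+020C: 2-byte form → C8 8C.
U+921F: 3-byte form → E9 88 9F.
U+07D7: 2-byte form → DF 97.
Concatenated (22 bytes): F2 B2 A8 94 F0 90 8C 83 E0 A4 A4 F3 B0 8C 88 C8 8C E9 88 9F DF 97.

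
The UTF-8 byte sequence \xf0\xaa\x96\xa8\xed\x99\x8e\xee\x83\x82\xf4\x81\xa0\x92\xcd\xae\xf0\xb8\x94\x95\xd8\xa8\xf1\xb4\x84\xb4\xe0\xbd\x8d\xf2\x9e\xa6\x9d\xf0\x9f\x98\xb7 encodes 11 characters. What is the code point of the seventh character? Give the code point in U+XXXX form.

Offset 0: leading byte 0xF0 = 11110000 → 4-byte char #1 = F0 AA 96 A8.
Offset 4: leading byte 0xED = 11101101 → 3-byte char #2 = ED 99 8E.
Offset 7: leading byte 0xEE = 11101110 → 3-byte char #3 = EE 83 82.
Offset 10: leading byte 0xF4 = 11110100 → 4-byte char #4 = F4 81 A0 92.
Offset 14: leading byte 0xCD = 11001101 → 2-byte char #5 = CD AE.
Offset 16: leading byte 0xF0 = 11110000 → 4-byte char #6 = F0 B8 94 95.
Offset 20: leading byte 0xD8 = 11011000 → 2-byte char #7 = D8 A8.
Leading byte 0xD8 = 11011000 matches 110xxxxx → 2-byte sequence.
Byte 1: 0xD8 = 11011000, payload 11000 (5 bits).
Byte 2: 0xA8 = 10101000 (10xxxxxx ✓), payload 101000.
Concatenate: 11000101000 = 0x628 (11 bits → U+0628).

U+0628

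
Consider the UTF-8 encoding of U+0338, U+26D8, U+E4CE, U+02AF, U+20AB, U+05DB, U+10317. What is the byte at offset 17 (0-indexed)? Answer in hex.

U+0338 → 2-byte form CC B8 at offsets 0–1.
U+26D8 → 3-byte form E2 9B 98 at offsets 2–4.
U+E4CE → 3-byte form EE 93 8E at offsets 5–7.
U+02AF → 2-byte form CA AF at offsets 8–9.
U+20AB → 3-byte form E2 82 AB at offsets 10–12.
U+05DB → 2-byte form D7 9B at offsets 13–14.
U+10317 → 4-byte form F0 90 8C 97 at offsets 15–18.
Offset 17 falls in char 7's range; it's byte 3 of F0 90 8C 97 = 0x8C.

0x8C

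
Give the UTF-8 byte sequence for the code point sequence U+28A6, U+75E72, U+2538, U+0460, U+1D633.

E2 A2 A6 F1 B5 B9 B2 E2 94 B8 D1 A0 F0 9D 98 B3

U+28A6: 3-byte form → E2 A2 A6.
U+75E72: 4-byte form → F1 B5 B9 B2.
U+2538: 3-byte form → E2 94 B8.
U+0460: 2-byte form → D1 A0.
U+1D633: 4-byte form → F0 9D 98 B3.
Concatenated (16 bytes): E2 A2 A6 F1 B5 B9 B2 E2 94 B8 D1 A0 F0 9D 98 B3.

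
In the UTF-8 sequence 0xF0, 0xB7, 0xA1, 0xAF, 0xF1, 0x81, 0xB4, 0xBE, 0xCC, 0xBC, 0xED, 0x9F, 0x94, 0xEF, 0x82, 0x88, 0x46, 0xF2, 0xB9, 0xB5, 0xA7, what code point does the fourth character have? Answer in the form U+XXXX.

U+D7D4

Offset 0: leading byte 0xF0 = 11110000 → 4-byte char #1 = F0 B7 A1 AF.
Offset 4: leading byte 0xF1 = 11110001 → 4-byte char #2 = F1 81 B4 BE.
Offset 8: leading byte 0xCC = 11001100 → 2-byte char #3 = CC BC.
Offset 10: leading byte 0xED = 11101101 → 3-byte char #4 = ED 9F 94.
Leading byte 0xED = 11101101 matches 1110xxxx → 3-byte sequence.
Byte 1: 0xED = 11101101, payload 1101 (4 bits).
Byte 2: 0x9F = 10011111 (10xxxxxx ✓), payload 011111.
Byte 3: 0x94 = 10010100 (10xxxxxx ✓), payload 010100.
Concatenate: 1101011111010100 = 0xD7D4 (16 bits → U+D7D4).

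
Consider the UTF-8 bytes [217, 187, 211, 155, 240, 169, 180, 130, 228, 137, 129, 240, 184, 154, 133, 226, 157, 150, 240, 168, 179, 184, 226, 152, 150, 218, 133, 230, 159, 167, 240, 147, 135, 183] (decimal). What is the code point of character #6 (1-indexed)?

Offset 0: leading byte 0xD9 = 11011001 → 2-byte char #1 = D9 BB.
Offset 2: leading byte 0xD3 = 11010011 → 2-byte char #2 = D3 9B.
Offset 4: leading byte 0xF0 = 11110000 → 4-byte char #3 = F0 A9 B4 82.
Offset 8: leading byte 0xE4 = 11100100 → 3-byte char #4 = E4 89 81.
Offset 11: leading byte 0xF0 = 11110000 → 4-byte char #5 = F0 B8 9A 85.
Offset 15: leading byte 0xE2 = 11100010 → 3-byte char #6 = E2 9D 96.
Leading byte 0xE2 = 11100010 matches 1110xxxx → 3-byte sequence.
Byte 1: 0xE2 = 11100010, payload 0010 (4 bits).
Byte 2: 0x9D = 10011101 (10xxxxxx ✓), payload 011101.
Byte 3: 0x96 = 10010110 (10xxxxxx ✓), payload 010110.
Concatenate: 0010011101010110 = 0x2756 (16 bits → U+2756).

U+2756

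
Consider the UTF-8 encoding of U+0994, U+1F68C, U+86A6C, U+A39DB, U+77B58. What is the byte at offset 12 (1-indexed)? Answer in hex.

1-indexed offset 12 is 0-indexed offset 11.
U+0994 → 3-byte form E0 A6 94 at offsets 0–2.
U+1F68C → 4-byte form F0 9F 9A 8C at offsets 3–6.
U+86A6C → 4-byte form F2 86 A9 AC at offsets 7–10.
U+A39DB → 4-byte form F2 A3 A7 9B at offsets 11–14.
Offset 11 falls in char 4's range; it's byte 1 of F2 A3 A7 9B = 0xF2.

0xF2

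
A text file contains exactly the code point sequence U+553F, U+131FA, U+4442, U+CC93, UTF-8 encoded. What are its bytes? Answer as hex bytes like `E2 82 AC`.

U+553F: 3-byte form → E5 94 BF.
U+131FA: 4-byte form → F0 93 87 BA.
U+4442: 3-byte form → E4 91 82.
U+CC93: 3-byte form → EC B2 93.
Concatenated (13 bytes): E5 94 BF F0 93 87 BA E4 91 82 EC B2 93.

E5 94 BF F0 93 87 BA E4 91 82 EC B2 93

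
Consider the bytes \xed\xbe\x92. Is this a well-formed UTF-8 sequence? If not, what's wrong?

invalid (encodes a surrogate (U+D800–U+DFFF))

Structurally a 3-byte sequence; payload = 0xDF92.
But 0xDF92 is in U+D800–U+DFFF, the surrogate range. Surrogates are not Unicode scalar values and are forbidden in UTF-8.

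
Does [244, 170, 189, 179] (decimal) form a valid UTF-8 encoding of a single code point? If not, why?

invalid (encodes a value above U+10FFFF)

Leading byte 0xF4 = 11110100 → 4-byte form.
Payload = 0x12AF73, which exceeds U+10FFFF, the maximum Unicode code point. (Leading bytes F5–FF, or F4 followed by ≥ 0x90, are invalid.)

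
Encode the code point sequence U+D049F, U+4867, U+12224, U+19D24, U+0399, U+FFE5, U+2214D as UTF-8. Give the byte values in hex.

F3 90 92 9F E4 A1 A7 F0 92 88 A4 F0 99 B4 A4 CE 99 EF BF A5 F0 A2 85 8D

U+D049F: 4-byte form → F3 90 92 9F.
U+4867: 3-byte form → E4 A1 A7.
U+12224: 4-byte form → F0 92 88 A4.
U+19D24: 4-byte form → F0 99 B4 A4.
U+0399: 2-byte form → CE 99.
U+FFE5: 3-byte form → EF BF A5.
U+2214D: 4-byte form → F0 A2 85 8D.
Concatenated (24 bytes): F3 90 92 9F E4 A1 A7 F0 92 88 A4 F0 99 B4 A4 CE 99 EF BF A5 F0 A2 85 8D.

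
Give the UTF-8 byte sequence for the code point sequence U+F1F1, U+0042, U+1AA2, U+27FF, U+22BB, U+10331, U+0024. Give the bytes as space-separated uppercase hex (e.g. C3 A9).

U+F1F1: 3-byte form → EF 87 B1.
U+0042: 1-byte form → 42.
U+1AA2: 3-byte form → E1 AA A2.
U+27FF: 3-byte form → E2 9F BF.
U+22BB: 3-byte form → E2 8A BB.
U+10331: 4-byte form → F0 90 8C B1.
U+0024: 1-byte form → 24.
Concatenated (18 bytes): EF 87 B1 42 E1 AA A2 E2 9F BF E2 8A BB F0 90 8C B1 24.

EF 87 B1 42 E1 AA A2 E2 9F BF E2 8A BB F0 90 8C B1 24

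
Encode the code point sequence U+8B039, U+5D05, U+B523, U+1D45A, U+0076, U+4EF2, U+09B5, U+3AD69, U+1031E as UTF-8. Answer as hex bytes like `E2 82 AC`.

U+8B039: 4-byte form → F2 8B 80 B9.
U+5D05: 3-byte form → E5 B4 85.
U+B523: 3-byte form → EB 94 A3.
U+1D45A: 4-byte form → F0 9D 91 9A.
U+0076: 1-byte form → 76.
U+4EF2: 3-byte form → E4 BB B2.
U+09B5: 3-byte form → E0 A6 B5.
U+3AD69: 4-byte form → F0 BA B5 A9.
U+1031E: 4-byte form → F0 90 8C 9E.
Concatenated (29 bytes): F2 8B 80 B9 E5 B4 85 EB 94 A3 F0 9D 91 9A 76 E4 BB B2 E0 A6 B5 F0 BA B5 A9 F0 90 8C 9E.

F2 8B 80 B9 E5 B4 85 EB 94 A3 F0 9D 91 9A 76 E4 BB B2 E0 A6 B5 F0 BA B5 A9 F0 90 8C 9E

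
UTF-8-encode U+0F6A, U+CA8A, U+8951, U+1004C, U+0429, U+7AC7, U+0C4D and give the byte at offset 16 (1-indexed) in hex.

0xE7

1-indexed offset 16 is 0-indexed offset 15.
U+0F6A → 3-byte form E0 BD AA at offsets 0–2.
U+CA8A → 3-byte form EC AA 8A at offsets 3–5.
U+8951 → 3-byte form E8 A5 91 at offsets 6–8.
U+1004C → 4-byte form F0 90 81 8C at offsets 9–12.
U+0429 → 2-byte form D0 A9 at offsets 13–14.
U+7AC7 → 3-byte form E7 AB 87 at offsets 15–17.
Offset 15 falls in char 6's range; it's byte 1 of E7 AB 87 = 0xE7.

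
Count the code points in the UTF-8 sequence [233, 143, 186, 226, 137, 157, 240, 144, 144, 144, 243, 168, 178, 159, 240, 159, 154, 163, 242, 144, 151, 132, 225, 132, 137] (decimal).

Byte at offset 0: 0xE9 = 11101001 → 3-byte char (#1). Advance 3.
Byte at offset 3: 0xE2 = 11100010 → 3-byte char (#2). Advance 3.
Byte at offset 6: 0xF0 = 11110000 → 4-byte char (#3). Advance 4.
Byte at offset 10: 0xF3 = 11110011 → 4-byte char (#4). Advance 4.
Byte at offset 14: 0xF0 = 11110000 → 4-byte char (#5). Advance 4.
Byte at offset 18: 0xF2 = 11110010 → 4-byte char (#6). Advance 4.
Byte at offset 22: 0xE1 = 11100001 → 3-byte char (#7). Advance 3.
Reached end at offset 25 after 7 code points.

7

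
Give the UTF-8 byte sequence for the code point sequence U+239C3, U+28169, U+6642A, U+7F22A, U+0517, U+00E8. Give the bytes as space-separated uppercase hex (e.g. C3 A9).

F0 A3 A7 83 F0 A8 85 A9 F1 A6 90 AA F1 BF 88 AA D4 97 C3 A8

U+239C3: 4-byte form → F0 A3 A7 83.
U+28169: 4-byte form → F0 A8 85 A9.
U+6642A: 4-byte form → F1 A6 90 AA.
U+7F22A: 4-byte form → F1 BF 88 AA.
U+0517: 2-byte form → D4 97.
U+00E8: 2-byte form → C3 A8.
Concatenated (20 bytes): F0 A3 A7 83 F0 A8 85 A9 F1 A6 90 AA F1 BF 88 AA D4 97 C3 A8.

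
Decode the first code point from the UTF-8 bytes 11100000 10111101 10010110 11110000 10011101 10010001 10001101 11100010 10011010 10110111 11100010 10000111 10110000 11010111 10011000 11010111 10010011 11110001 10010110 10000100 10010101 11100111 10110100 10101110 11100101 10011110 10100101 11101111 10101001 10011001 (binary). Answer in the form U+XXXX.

U+0F56

Offset 0: leading byte 0xE0 = 11100000 → 3-byte char #1 = E0 BD 96.
Leading byte 0xE0 = 11100000 matches 1110xxxx → 3-byte sequence.
Byte 1: 0xE0 = 11100000, payload 0000 (4 bits).
Byte 2: 0xBD = 10111101 (10xxxxxx ✓), payload 111101.
Byte 3: 0x96 = 10010110 (10xxxxxx ✓), payload 010110.
Concatenate: 0000111101010110 = 0xF56 (16 bits → U+0F56).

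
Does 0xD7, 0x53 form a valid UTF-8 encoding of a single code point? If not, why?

Leading byte 0xD7 = 11010111 → 2-byte form.
Byte 2 is 0x53 = 01010011, which is not 10xxxxxx — expected a continuation byte.

invalid (non-continuation byte where continuation expected)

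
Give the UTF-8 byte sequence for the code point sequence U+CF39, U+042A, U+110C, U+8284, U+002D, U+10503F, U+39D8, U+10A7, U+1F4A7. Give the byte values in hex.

EC BC B9 D0 AA E1 84 8C E8 8A 84 2D F4 85 80 BF E3 A7 98 E1 82 A7 F0 9F 92 A7

U+CF39: 3-byte form → EC BC B9.
U+042A: 2-byte form → D0 AA.
U+110C: 3-byte form → E1 84 8C.
U+8284: 3-byte form → E8 8A 84.
U+002D: 1-byte form → 2D.
U+10503F: 4-byte form → F4 85 80 BF.
U+39D8: 3-byte form → E3 A7 98.
U+10A7: 3-byte form → E1 82 A7.
U+1F4A7: 4-byte form → F0 9F 92 A7.
Concatenated (26 bytes): EC BC B9 D0 AA E1 84 8C E8 8A 84 2D F4 85 80 BF E3 A7 98 E1 82 A7 F0 9F 92 A7.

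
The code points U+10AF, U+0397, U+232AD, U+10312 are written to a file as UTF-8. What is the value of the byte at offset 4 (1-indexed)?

0xCE

1-indexed offset 4 is 0-indexed offset 3.
U+10AF → 3-byte form E1 82 AF at offsets 0–2.
U+0397 → 2-byte form CE 97 at offsets 3–4.
Offset 3 falls in char 2's range; it's byte 1 of CE 97 = 0xCE.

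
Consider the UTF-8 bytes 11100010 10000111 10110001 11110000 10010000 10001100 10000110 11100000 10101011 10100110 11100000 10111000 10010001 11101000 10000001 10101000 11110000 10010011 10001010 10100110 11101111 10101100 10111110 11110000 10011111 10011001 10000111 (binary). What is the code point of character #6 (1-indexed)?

Offset 0: leading byte 0xE2 = 11100010 → 3-byte char #1 = E2 87 B1.
Offset 3: leading byte 0xF0 = 11110000 → 4-byte char #2 = F0 90 8C 86.
Offset 7: leading byte 0xE0 = 11100000 → 3-byte char #3 = E0 AB A6.
Offset 10: leading byte 0xE0 = 11100000 → 3-byte char #4 = E0 B8 91.
Offset 13: leading byte 0xE8 = 11101000 → 3-byte char #5 = E8 81 A8.
Offset 16: leading byte 0xF0 = 11110000 → 4-byte char #6 = F0 93 8A A6.
Leading byte 0xF0 = 11110000 matches 11110xxx → 4-byte sequence.
Byte 1: 0xF0 = 11110000, payload 000 (3 bits).
Byte 2: 0x93 = 10010011 (10xxxxxx ✓), payload 010011.
Byte 3: 0x8A = 10001010 (10xxxxxx ✓), payload 001010.
Byte 4: 0xA6 = 10100110 (10xxxxxx ✓), payload 100110.
Concatenate: 000010011001010100110 = 0x132A6 (21 bits → U+132A6).

U+132A6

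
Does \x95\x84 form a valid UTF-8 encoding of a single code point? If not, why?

Byte 0x95 = 10010101 has the form 10xxxxxx — a continuation byte — but there is no preceding leading byte.

invalid (continuation byte with no leading byte)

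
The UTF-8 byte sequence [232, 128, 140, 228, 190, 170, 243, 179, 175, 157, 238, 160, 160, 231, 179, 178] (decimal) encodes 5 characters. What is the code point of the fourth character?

Offset 0: leading byte 0xE8 = 11101000 → 3-byte char #1 = E8 80 8C.
Offset 3: leading byte 0xE4 = 11100100 → 3-byte char #2 = E4 BE AA.
Offset 6: leading byte 0xF3 = 11110011 → 4-byte char #3 = F3 B3 AF 9D.
Offset 10: leading byte 0xEE = 11101110 → 3-byte char #4 = EE A0 A0.
Leading byte 0xEE = 11101110 matches 1110xxxx → 3-byte sequence.
Byte 1: 0xEE = 11101110, payload 1110 (4 bits).
Byte 2: 0xA0 = 10100000 (10xxxxxx ✓), payload 100000.
Byte 3: 0xA0 = 10100000 (10xxxxxx ✓), payload 100000.
Concatenate: 1110100000100000 = 0xE820 (16 bits → U+E820).

U+E820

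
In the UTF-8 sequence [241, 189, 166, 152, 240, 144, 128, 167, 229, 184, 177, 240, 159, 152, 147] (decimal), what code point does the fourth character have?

U+1F613

Offset 0: leading byte 0xF1 = 11110001 → 4-byte char #1 = F1 BD A6 98.
Offset 4: leading byte 0xF0 = 11110000 → 4-byte char #2 = F0 90 80 A7.
Offset 8: leading byte 0xE5 = 11100101 → 3-byte char #3 = E5 B8 B1.
Offset 11: leading byte 0xF0 = 11110000 → 4-byte char #4 = F0 9F 98 93.
Leading byte 0xF0 = 11110000 matches 11110xxx → 4-byte sequence.
Byte 1: 0xF0 = 11110000, payload 000 (3 bits).
Byte 2: 0x9F = 10011111 (10xxxxxx ✓), payload 011111.
Byte 3: 0x98 = 10011000 (10xxxxxx ✓), payload 011000.
Byte 4: 0x93 = 10010011 (10xxxxxx ✓), payload 010011.
Concatenate: 000011111011000010011 = 0x1F613 (21 bits → U+1F613).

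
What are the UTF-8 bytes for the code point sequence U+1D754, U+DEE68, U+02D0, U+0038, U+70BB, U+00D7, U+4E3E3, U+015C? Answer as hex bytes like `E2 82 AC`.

U+1D754: 4-byte form → F0 9D 9D 94.
U+DEE68: 4-byte form → F3 9E B9 A8.
U+02D0: 2-byte form → CB 90.
U+0038: 1-byte form → 38.
U+70BB: 3-byte form → E7 82 BB.
U+00D7: 2-byte form → C3 97.
U+4E3E3: 4-byte form → F1 8E 8F A3.
U+015C: 2-byte form → C5 9C.
Concatenated (22 bytes): F0 9D 9D 94 F3 9E B9 A8 CB 90 38 E7 82 BB C3 97 F1 8E 8F A3 C5 9C.

F0 9D 9D 94 F3 9E B9 A8 CB 90 38 E7 82 BB C3 97 F1 8E 8F A3 C5 9C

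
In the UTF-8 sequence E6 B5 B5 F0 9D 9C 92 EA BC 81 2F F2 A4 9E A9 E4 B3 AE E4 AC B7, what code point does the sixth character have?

U+4CEE

Offset 0: leading byte 0xE6 = 11100110 → 3-byte char #1 = E6 B5 B5.
Offset 3: leading byte 0xF0 = 11110000 → 4-byte char #2 = F0 9D 9C 92.
Offset 7: leading byte 0xEA = 11101010 → 3-byte char #3 = EA BC 81.
Offset 10: leading byte 0x2F = 00101111 → 1-byte char #4 = 2F.
Offset 11: leading byte 0xF2 = 11110010 → 4-byte char #5 = F2 A4 9E A9.
Offset 15: leading byte 0xE4 = 11100100 → 3-byte char #6 = E4 B3 AE.
Leading byte 0xE4 = 11100100 matches 1110xxxx → 3-byte sequence.
Byte 1: 0xE4 = 11100100, payload 0100 (4 bits).
Byte 2: 0xB3 = 10110011 (10xxxxxx ✓), payload 110011.
Byte 3: 0xAE = 10101110 (10xxxxxx ✓), payload 101110.
Concatenate: 0100110011101110 = 0x4CEE (16 bits → U+4CEE).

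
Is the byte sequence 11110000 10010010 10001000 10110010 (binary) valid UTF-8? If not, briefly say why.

Leading byte 0xF0 = 11110000 → 4-byte form.
Continuation bytes 0x92=10010010, 0x88=10001000, 0xB2=10110010 all match 10xxxxxx.
Decoded value 0x12232 is ≥ 0x10000 (shortest form) and not a surrogate.

valid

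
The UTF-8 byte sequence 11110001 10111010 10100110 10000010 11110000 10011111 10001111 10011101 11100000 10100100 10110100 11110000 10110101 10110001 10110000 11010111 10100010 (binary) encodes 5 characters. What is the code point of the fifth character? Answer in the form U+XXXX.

U+05E2

Offset 0: leading byte 0xF1 = 11110001 → 4-byte char #1 = F1 BA A6 82.
Offset 4: leading byte 0xF0 = 11110000 → 4-byte char #2 = F0 9F 8F 9D.
Offset 8: leading byte 0xE0 = 11100000 → 3-byte char #3 = E0 A4 B4.
Offset 11: leading byte 0xF0 = 11110000 → 4-byte char #4 = F0 B5 B1 B0.
Offset 15: leading byte 0xD7 = 11010111 → 2-byte char #5 = D7 A2.
Leading byte 0xD7 = 11010111 matches 110xxxxx → 2-byte sequence.
Byte 1: 0xD7 = 11010111, payload 10111 (5 bits).
Byte 2: 0xA2 = 10100010 (10xxxxxx ✓), payload 100010.
Concatenate: 10111100010 = 0x5E2 (11 bits → U+05E2).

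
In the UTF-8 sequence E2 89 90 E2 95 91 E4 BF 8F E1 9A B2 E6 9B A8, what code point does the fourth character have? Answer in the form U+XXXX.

Offset 0: leading byte 0xE2 = 11100010 → 3-byte char #1 = E2 89 90.
Offset 3: leading byte 0xE2 = 11100010 → 3-byte char #2 = E2 95 91.
Offset 6: leading byte 0xE4 = 11100100 → 3-byte char #3 = E4 BF 8F.
Offset 9: leading byte 0xE1 = 11100001 → 3-byte char #4 = E1 9A B2.
Leading byte 0xE1 = 11100001 matches 1110xxxx → 3-byte sequence.
Byte 1: 0xE1 = 11100001, payload 0001 (4 bits).
Byte 2: 0x9A = 10011010 (10xxxxxx ✓), payload 011010.
Byte 3: 0xB2 = 10110010 (10xxxxxx ✓), payload 110010.
Concatenate: 0001011010110010 = 0x16B2 (16 bits → U+16B2).

U+16B2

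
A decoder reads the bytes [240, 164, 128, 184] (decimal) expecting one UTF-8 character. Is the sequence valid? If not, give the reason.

Leading byte 0xF0 = 11110000 → 4-byte form.
Continuation bytes 0xA4=10100100, 0x80=10000000, 0xB8=10111000 all match 10xxxxxx.
Decoded value 0x24038 is ≥ 0x10000 (shortest form) and not a surrogate.

valid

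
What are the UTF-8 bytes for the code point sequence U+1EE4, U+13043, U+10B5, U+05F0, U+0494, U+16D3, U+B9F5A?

U+1EE4: 3-byte form → E1 BB A4.
U+13043: 4-byte form → F0 93 81 83.
U+10B5: 3-byte form → E1 82 B5.
U+05F0: 2-byte form → D7 B0.
U+0494: 2-byte form → D2 94.
U+16D3: 3-byte form → E1 9B 93.
U+B9F5A: 4-byte form → F2 B9 BD 9A.
Concatenated (21 bytes): E1 BB A4 F0 93 81 83 E1 82 B5 D7 B0 D2 94 E1 9B 93 F2 B9 BD 9A.

E1 BB A4 F0 93 81 83 E1 82 B5 D7 B0 D2 94 E1 9B 93 F2 B9 BD 9A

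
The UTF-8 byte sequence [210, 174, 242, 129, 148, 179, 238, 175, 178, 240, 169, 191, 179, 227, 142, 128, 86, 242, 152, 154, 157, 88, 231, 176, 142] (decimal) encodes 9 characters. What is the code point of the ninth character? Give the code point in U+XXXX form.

U+7C0E

Offset 0: leading byte 0xD2 = 11010010 → 2-byte char #1 = D2 AE.
Offset 2: leading byte 0xF2 = 11110010 → 4-byte char #2 = F2 81 94 B3.
Offset 6: leading byte 0xEE = 11101110 → 3-byte char #3 = EE AF B2.
Offset 9: leading byte 0xF0 = 11110000 → 4-byte char #4 = F0 A9 BF B3.
Offset 13: leading byte 0xE3 = 11100011 → 3-byte char #5 = E3 8E 80.
Offset 16: leading byte 0x56 = 01010110 → 1-byte char #6 = 56.
Offset 17: leading byte 0xF2 = 11110010 → 4-byte char #7 = F2 98 9A 9D.
Offset 21: leading byte 0x58 = 01011000 → 1-byte char #8 = 58.
Offset 22: leading byte 0xE7 = 11100111 → 3-byte char #9 = E7 B0 8E.
Leading byte 0xE7 = 11100111 matches 1110xxxx → 3-byte sequence.
Byte 1: 0xE7 = 11100111, payload 0111 (4 bits).
Byte 2: 0xB0 = 10110000 (10xxxxxx ✓), payload 110000.
Byte 3: 0x8E = 10001110 (10xxxxxx ✓), payload 001110.
Concatenate: 0111110000001110 = 0x7C0E (16 bits → U+7C0E).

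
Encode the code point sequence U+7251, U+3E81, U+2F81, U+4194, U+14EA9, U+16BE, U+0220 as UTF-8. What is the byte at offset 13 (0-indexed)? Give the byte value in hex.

0x94

U+7251 → 3-byte form E7 89 91 at offsets 0–2.
U+3E81 → 3-byte form E3 BA 81 at offsets 3–5.
U+2F81 → 3-byte form E2 BE 81 at offsets 6–8.
U+4194 → 3-byte form E4 86 94 at offsets 9–11.
U+14EA9 → 4-byte form F0 94 BA A9 at offsets 12–15.
Offset 13 falls in char 5's range; it's byte 2 of F0 94 BA A9 = 0x94.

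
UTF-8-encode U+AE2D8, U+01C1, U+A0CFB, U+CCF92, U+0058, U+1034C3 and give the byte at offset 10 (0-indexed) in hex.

U+AE2D8 → 4-byte form F2 AE 8B 98 at offsets 0–3.
U+01C1 → 2-byte form C7 81 at offsets 4–5.
U+A0CFB → 4-byte form F2 A0 B3 BB at offsets 6–9.
U+CCF92 → 4-byte form F3 8C BE 92 at offsets 10–13.
Offset 10 falls in char 4's range; it's byte 1 of F3 8C BE 92 = 0xF3.

0xF3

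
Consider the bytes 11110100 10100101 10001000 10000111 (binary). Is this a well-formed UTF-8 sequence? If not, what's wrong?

Leading byte 0xF4 = 11110100 → 4-byte form.
Payload = 0x125207, which exceeds U+10FFFF, the maximum Unicode code point. (Leading bytes F5–FF, or F4 followed by ≥ 0x90, are invalid.)

invalid (encodes a value above U+10FFFF)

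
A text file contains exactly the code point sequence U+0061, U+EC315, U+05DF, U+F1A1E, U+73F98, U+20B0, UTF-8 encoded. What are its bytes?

61 F3 AC 8C 95 D7 9F F3 B1 A8 9E F1 B3 BE 98 E2 82 B0

U+0061: 1-byte form → 61.
U+EC315: 4-byte form → F3 AC 8C 95.
U+05DF: 2-byte form → D7 9F.
U+F1A1E: 4-byte form → F3 B1 A8 9E.
U+73F98: 4-byte form → F1 B3 BE 98.
U+20B0: 3-byte form → E2 82 B0.
Concatenated (18 bytes): 61 F3 AC 8C 95 D7 9F F3 B1 A8 9E F1 B3 BE 98 E2 82 B0.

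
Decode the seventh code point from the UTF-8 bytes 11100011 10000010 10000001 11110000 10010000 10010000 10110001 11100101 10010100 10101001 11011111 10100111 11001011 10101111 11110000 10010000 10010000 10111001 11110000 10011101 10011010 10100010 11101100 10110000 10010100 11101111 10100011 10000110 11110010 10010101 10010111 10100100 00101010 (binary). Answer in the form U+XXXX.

Offset 0: leading byte 0xE3 = 11100011 → 3-byte char #1 = E3 82 81.
Offset 3: leading byte 0xF0 = 11110000 → 4-byte char #2 = F0 90 90 B1.
Offset 7: leading byte 0xE5 = 11100101 → 3-byte char #3 = E5 94 A9.
Offset 10: leading byte 0xDF = 11011111 → 2-byte char #4 = DF A7.
Offset 12: leading byte 0xCB = 11001011 → 2-byte char #5 = CB AF.
Offset 14: leading byte 0xF0 = 11110000 → 4-byte char #6 = F0 90 90 B9.
Offset 18: leading byte 0xF0 = 11110000 → 4-byte char #7 = F0 9D 9A A2.
Leading byte 0xF0 = 11110000 matches 11110xxx → 4-byte sequence.
Byte 1: 0xF0 = 11110000, payload 000 (3 bits).
Byte 2: 0x9D = 10011101 (10xxxxxx ✓), payload 011101.
Byte 3: 0x9A = 10011010 (10xxxxxx ✓), payload 011010.
Byte 4: 0xA2 = 10100010 (10xxxxxx ✓), payload 100010.
Concatenate: 000011101011010100010 = 0x1D6A2 (21 bits → U+1D6A2).

U+1D6A2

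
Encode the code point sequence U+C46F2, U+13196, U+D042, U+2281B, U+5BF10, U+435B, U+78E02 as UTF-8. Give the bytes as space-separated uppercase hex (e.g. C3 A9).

U+C46F2: 4-byte form → F3 84 9B B2.
U+13196: 4-byte form → F0 93 86 96.
U+D042: 3-byte form → ED 81 82.
U+2281B: 4-byte form → F0 A2 A0 9B.
U+5BF10: 4-byte form → F1 9B BC 90.
U+435B: 3-byte form → E4 8D 9B.
U+78E02: 4-byte form → F1 B8 B8 82.
Concatenated (26 bytes): F3 84 9B B2 F0 93 86 96 ED 81 82 F0 A2 A0 9B F1 9B BC 90 E4 8D 9B F1 B8 B8 82.

F3 84 9B B2 F0 93 86 96 ED 81 82 F0 A2 A0 9B F1 9B BC 90 E4 8D 9B F1 B8 B8 82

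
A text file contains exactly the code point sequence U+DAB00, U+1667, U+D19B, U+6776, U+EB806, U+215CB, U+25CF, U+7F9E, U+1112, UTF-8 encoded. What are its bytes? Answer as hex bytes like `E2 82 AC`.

U+DAB00: 4-byte form → F3 9A AC 80.
U+1667: 3-byte form → E1 99 A7.
U+D19B: 3-byte form → ED 86 9B.
U+6776: 3-byte form → E6 9D B6.
U+EB806: 4-byte form → F3 AB A0 86.
U+215CB: 4-byte form → F0 A1 97 8B.
U+25CF: 3-byte form → E2 97 8F.
U+7F9E: 3-byte form → E7 BE 9E.
U+1112: 3-byte form → E1 84 92.
Concatenated (30 bytes): F3 9A AC 80 E1 99 A7 ED 86 9B E6 9D B6 F3 AB A0 86 F0 A1 97 8B E2 97 8F E7 BE 9E E1 84 92.

F3 9A AC 80 E1 99 A7 ED 86 9B E6 9D B6 F3 AB A0 86 F0 A1 97 8B E2 97 8F E7 BE 9E E1 84 92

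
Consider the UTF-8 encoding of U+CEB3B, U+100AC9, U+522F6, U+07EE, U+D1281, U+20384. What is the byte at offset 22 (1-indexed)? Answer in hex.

0x84

1-indexed offset 22 is 0-indexed offset 21.
U+CEB3B → 4-byte form F3 8E AC BB at offsets 0–3.
U+100AC9 → 4-byte form F4 80 AB 89 at offsets 4–7.
U+522F6 → 4-byte form F1 92 8B B6 at offsets 8–11.
U+07EE → 2-byte form DF AE at offsets 12–13.
U+D1281 → 4-byte form F3 91 8A 81 at offsets 14–17.
U+20384 → 4-byte form F0 A0 8E 84 at offsets 18–21.
Offset 21 falls in char 6's range; it's byte 4 of F0 A0 8E 84 = 0x84.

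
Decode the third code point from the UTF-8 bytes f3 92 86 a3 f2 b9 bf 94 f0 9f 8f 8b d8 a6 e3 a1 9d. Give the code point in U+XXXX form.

Offset 0: leading byte 0xF3 = 11110011 → 4-byte char #1 = F3 92 86 A3.
Offset 4: leading byte 0xF2 = 11110010 → 4-byte char #2 = F2 B9 BF 94.
Offset 8: leading byte 0xF0 = 11110000 → 4-byte char #3 = F0 9F 8F 8B.
Leading byte 0xF0 = 11110000 matches 11110xxx → 4-byte sequence.
Byte 1: 0xF0 = 11110000, payload 000 (3 bits).
Byte 2: 0x9F = 10011111 (10xxxxxx ✓), payload 011111.
Byte 3: 0x8F = 10001111 (10xxxxxx ✓), payload 001111.
Byte 4: 0x8B = 10001011 (10xxxxxx ✓), payload 001011.
Concatenate: 000011111001111001011 = 0x1F3CB (21 bits → U+1F3CB).

U+1F3CB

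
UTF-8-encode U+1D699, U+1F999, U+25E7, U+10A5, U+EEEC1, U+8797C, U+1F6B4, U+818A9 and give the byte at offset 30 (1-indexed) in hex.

1-indexed offset 30 is 0-indexed offset 29.
U+1D699 → 4-byte form F0 9D 9A 99 at offsets 0–3.
U+1F999 → 4-byte form F0 9F A6 99 at offsets 4–7.
U+25E7 → 3-byte form E2 97 A7 at offsets 8–10.
U+10A5 → 3-byte form E1 82 A5 at offsets 11–13.
U+EEEC1 → 4-byte form F3 AE BB 81 at offsets 14–17.
U+8797C → 4-byte form F2 87 A5 BC at offsets 18–21.
U+1F6B4 → 4-byte form F0 9F 9A B4 at offsets 22–25.
U+818A9 → 4-byte form F2 81 A2 A9 at offsets 26–29.
Offset 29 falls in char 8's range; it's byte 4 of F2 81 A2 A9 = 0xA9.

0xA9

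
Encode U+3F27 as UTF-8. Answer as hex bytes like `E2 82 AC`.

E3 BC A7

U+3F27 = 0x3F27 = 16167 decimal. In range U+0800–U+FFFF → 3-byte form: 1110xxxx 10xxxxxx 10xxxxxx.
Binary (16 bits): 0011111100100111.
Split 4+6+6: 0011 | 111100 | 100111.
Byte 1: 11100011 = 0xE3.
Byte 2: 10111100 = 0xBC.
Byte 3: 10100111 = 0xA7.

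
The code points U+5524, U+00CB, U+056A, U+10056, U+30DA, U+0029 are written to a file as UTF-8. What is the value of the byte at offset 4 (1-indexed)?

0xC3

1-indexed offset 4 is 0-indexed offset 3.
U+5524 → 3-byte form E5 94 A4 at offsets 0–2.
U+00CB → 2-byte form C3 8B at offsets 3–4.
Offset 3 falls in char 2's range; it's byte 1 of C3 8B = 0xC3.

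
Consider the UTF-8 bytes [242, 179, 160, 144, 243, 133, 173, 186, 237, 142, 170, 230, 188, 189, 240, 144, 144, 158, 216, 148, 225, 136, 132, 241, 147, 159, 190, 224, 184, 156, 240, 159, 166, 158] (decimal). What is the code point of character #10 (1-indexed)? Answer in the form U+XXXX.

U+1F99E

Offset 0: leading byte 0xF2 = 11110010 → 4-byte char #1 = F2 B3 A0 90.
Offset 4: leading byte 0xF3 = 11110011 → 4-byte char #2 = F3 85 AD BA.
Offset 8: leading byte 0xED = 11101101 → 3-byte char #3 = ED 8E AA.
Offset 11: leading byte 0xE6 = 11100110 → 3-byte char #4 = E6 BC BD.
Offset 14: leading byte 0xF0 = 11110000 → 4-byte char #5 = F0 90 90 9E.
Offset 18: leading byte 0xD8 = 11011000 → 2-byte char #6 = D8 94.
Offset 20: leading byte 0xE1 = 11100001 → 3-byte char #7 = E1 88 84.
Offset 23: leading byte 0xF1 = 11110001 → 4-byte char #8 = F1 93 9F BE.
Offset 27: leading byte 0xE0 = 11100000 → 3-byte char #9 = E0 B8 9C.
Offset 30: leading byte 0xF0 = 11110000 → 4-byte char #10 = F0 9F A6 9E.
Leading byte 0xF0 = 11110000 matches 11110xxx → 4-byte sequence.
Byte 1: 0xF0 = 11110000, payload 000 (3 bits).
Byte 2: 0x9F = 10011111 (10xxxxxx ✓), payload 011111.
Byte 3: 0xA6 = 10100110 (10xxxxxx ✓), payload 100110.
Byte 4: 0x9E = 10011110 (10xxxxxx ✓), payload 011110.
Concatenate: 000011111100110011110 = 0x1F99E (21 bits → U+1F99E).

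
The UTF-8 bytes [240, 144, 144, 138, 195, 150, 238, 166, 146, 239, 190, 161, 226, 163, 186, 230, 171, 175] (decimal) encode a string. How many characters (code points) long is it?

Byte at offset 0: 0xF0 = 11110000 → 4-byte char (#1). Advance 4.
Byte at offset 4: 0xC3 = 11000011 → 2-byte char (#2). Advance 2.
Byte at offset 6: 0xEE = 11101110 → 3-byte char (#3). Advance 3.
Byte at offset 9: 0xEF = 11101111 → 3-byte char (#4). Advance 3.
Byte at offset 12: 0xE2 = 11100010 → 3-byte char (#5). Advance 3.
Byte at offset 15: 0xE6 = 11100110 → 3-byte char (#6). Advance 3.
Reached end at offset 18 after 6 code points.

6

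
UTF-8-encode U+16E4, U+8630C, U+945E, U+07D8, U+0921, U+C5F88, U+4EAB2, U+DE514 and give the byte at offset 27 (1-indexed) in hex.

1-indexed offset 27 is 0-indexed offset 26.
U+16E4 → 3-byte form E1 9B A4 at offsets 0–2.
U+8630C → 4-byte form F2 86 8C 8C at offsets 3–6.
U+945E → 3-byte form E9 91 9E at offsets 7–9.
U+07D8 → 2-byte form DF 98 at offsets 10–11.
U+0921 → 3-byte form E0 A4 A1 at offsets 12–14.
U+C5F88 → 4-byte form F3 85 BE 88 at offsets 15–18.
U+4EAB2 → 4-byte form F1 8E AA B2 at offsets 19–22.
U+DE514 → 4-byte form F3 9E 94 94 at offsets 23–26.
Offset 26 falls in char 8's range; it's byte 4 of F3 9E 94 94 = 0x94.

0x94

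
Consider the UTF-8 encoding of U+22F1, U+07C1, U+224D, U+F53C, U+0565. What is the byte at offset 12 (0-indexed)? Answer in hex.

0xA5

U+22F1 → 3-byte form E2 8B B1 at offsets 0–2.
U+07C1 → 2-byte form DF 81 at offsets 3–4.
U+224D → 3-byte form E2 89 8D at offsets 5–7.
U+F53C → 3-byte form EF 94 BC at offsets 8–10.
U+0565 → 2-byte form D5 A5 at offsets 11–12.
Offset 12 falls in char 5's range; it's byte 2 of D5 A5 = 0xA5.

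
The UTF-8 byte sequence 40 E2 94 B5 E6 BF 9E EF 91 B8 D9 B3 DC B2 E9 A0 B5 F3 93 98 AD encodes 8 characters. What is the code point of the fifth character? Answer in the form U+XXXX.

U+0673

Offset 0: leading byte 0x40 = 01000000 → 1-byte char #1 = 40.
Offset 1: leading byte 0xE2 = 11100010 → 3-byte char #2 = E2 94 B5.
Offset 4: leading byte 0xE6 = 11100110 → 3-byte char #3 = E6 BF 9E.
Offset 7: leading byte 0xEF = 11101111 → 3-byte char #4 = EF 91 B8.
Offset 10: leading byte 0xD9 = 11011001 → 2-byte char #5 = D9 B3.
Leading byte 0xD9 = 11011001 matches 110xxxxx → 2-byte sequence.
Byte 1: 0xD9 = 11011001, payload 11001 (5 bits).
Byte 2: 0xB3 = 10110011 (10xxxxxx ✓), payload 110011.
Concatenate: 11001110011 = 0x673 (11 bits → U+0673).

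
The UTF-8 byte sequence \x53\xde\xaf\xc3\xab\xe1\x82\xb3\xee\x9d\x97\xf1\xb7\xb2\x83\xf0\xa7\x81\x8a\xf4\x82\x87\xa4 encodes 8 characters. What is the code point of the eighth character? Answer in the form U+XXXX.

Offset 0: leading byte 0x53 = 01010011 → 1-byte char #1 = 53.
Offset 1: leading byte 0xDE = 11011110 → 2-byte char #2 = DE AF.
Offset 3: leading byte 0xC3 = 11000011 → 2-byte char #3 = C3 AB.
Offset 5: leading byte 0xE1 = 11100001 → 3-byte char #4 = E1 82 B3.
Offset 8: leading byte 0xEE = 11101110 → 3-byte char #5 = EE 9D 97.
Offset 11: leading byte 0xF1 = 11110001 → 4-byte char #6 = F1 B7 B2 83.
Offset 15: leading byte 0xF0 = 11110000 → 4-byte char #7 = F0 A7 81 8A.
Offset 19: leading byte 0xF4 = 11110100 → 4-byte char #8 = F4 82 87 A4.
Leading byte 0xF4 = 11110100 matches 11110xxx → 4-byte sequence.
Byte 1: 0xF4 = 11110100, payload 100 (3 bits).
Byte 2: 0x82 = 10000010 (10xxxxxx ✓), payload 000010.
Byte 3: 0x87 = 10000111 (10xxxxxx ✓), payload 000111.
Byte 4: 0xA4 = 10100100 (10xxxxxx ✓), payload 100100.
Concatenate: 100000010000111100100 = 0x1021E4 (21 bits → U+1021E4).

U+1021E4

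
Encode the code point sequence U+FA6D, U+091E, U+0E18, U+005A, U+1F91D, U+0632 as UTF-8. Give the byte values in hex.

EF A9 AD E0 A4 9E E0 B8 98 5A F0 9F A4 9D D8 B2

U+FA6D: 3-byte form → EF A9 AD.
U+091E: 3-byte form → E0 A4 9E.
U+0E18: 3-byte form → E0 B8 98.
U+005A: 1-byte form → 5A.
U+1F91D: 4-byte form → F0 9F A4 9D.
U+0632: 2-byte form → D8 B2.
Concatenated (16 bytes): EF A9 AD E0 A4 9E E0 B8 98 5A F0 9F A4 9D D8 B2.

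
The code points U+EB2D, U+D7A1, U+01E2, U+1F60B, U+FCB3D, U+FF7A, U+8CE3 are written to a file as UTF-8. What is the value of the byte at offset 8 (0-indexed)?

0xF0

U+EB2D → 3-byte form EE AC AD at offsets 0–2.
U+D7A1 → 3-byte form ED 9E A1 at offsets 3–5.
U+01E2 → 2-byte form C7 A2 at offsets 6–7.
U+1F60B → 4-byte form F0 9F 98 8B at offsets 8–11.
Offset 8 falls in char 4's range; it's byte 1 of F0 9F 98 8B = 0xF0.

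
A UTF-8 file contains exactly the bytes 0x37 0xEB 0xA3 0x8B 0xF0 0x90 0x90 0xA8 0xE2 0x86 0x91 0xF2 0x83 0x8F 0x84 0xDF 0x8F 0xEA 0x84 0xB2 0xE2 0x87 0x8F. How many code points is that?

Byte at offset 0: 0x37 = 00110111 → 1-byte char (#1). Advance 1.
Byte at offset 1: 0xEB = 11101011 → 3-byte char (#2). Advance 3.
Byte at offset 4: 0xF0 = 11110000 → 4-byte char (#3). Advance 4.
Byte at offset 8: 0xE2 = 11100010 → 3-byte char (#4). Advance 3.
Byte at offset 11: 0xF2 = 11110010 → 4-byte char (#5). Advance 4.
Byte at offset 15: 0xDF = 11011111 → 2-byte char (#6). Advance 2.
Byte at offset 17: 0xEA = 11101010 → 3-byte char (#7). Advance 3.
Byte at offset 20: 0xE2 = 11100010 → 3-byte char (#8). Advance 3.
Reached end at offset 23 after 8 code points.

8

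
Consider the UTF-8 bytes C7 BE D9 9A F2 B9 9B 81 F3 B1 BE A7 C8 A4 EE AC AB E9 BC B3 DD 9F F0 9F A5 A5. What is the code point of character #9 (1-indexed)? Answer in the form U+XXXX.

Offset 0: leading byte 0xC7 = 11000111 → 2-byte char #1 = C7 BE.
Offset 2: leading byte 0xD9 = 11011001 → 2-byte char #2 = D9 9A.
Offset 4: leading byte 0xF2 = 11110010 → 4-byte char #3 = F2 B9 9B 81.
Offset 8: leading byte 0xF3 = 11110011 → 4-byte char #4 = F3 B1 BE A7.
Offset 12: leading byte 0xC8 = 11001000 → 2-byte char #5 = C8 A4.
Offset 14: leading byte 0xEE = 11101110 → 3-byte char #6 = EE AC AB.
Offset 17: leading byte 0xE9 = 11101001 → 3-byte char #7 = E9 BC B3.
Offset 20: leading byte 0xDD = 11011101 → 2-byte char #8 = DD 9F.
Offset 22: leading byte 0xF0 = 11110000 → 4-byte char #9 = F0 9F A5 A5.
Leading byte 0xF0 = 11110000 matches 11110xxx → 4-byte sequence.
Byte 1: 0xF0 = 11110000, payload 000 (3 bits).
Byte 2: 0x9F = 10011111 (10xxxxxx ✓), payload 011111.
Byte 3: 0xA5 = 10100101 (10xxxxxx ✓), payload 100101.
Byte 4: 0xA5 = 10100101 (10xxxxxx ✓), payload 100101.
Concatenate: 000011111100101100101 = 0x1F965 (21 bits → U+1F965).

U+1F965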